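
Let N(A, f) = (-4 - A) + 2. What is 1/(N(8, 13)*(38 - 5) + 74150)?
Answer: 1/73820 ≈ 1.3546e-5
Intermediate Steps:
N(A, f) = -2 - A
1/(N(8, 13)*(38 - 5) + 74150) = 1/((-2 - 1*8)*(38 - 5) + 74150) = 1/((-2 - 8)*33 + 74150) = 1/(-10*33 + 74150) = 1/(-330 + 74150) = 1/73820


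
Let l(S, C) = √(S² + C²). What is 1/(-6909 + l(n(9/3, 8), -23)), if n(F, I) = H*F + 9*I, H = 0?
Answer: -6909/47728568 - √5713/47728568 ≈ -0.00014634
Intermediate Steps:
n(F, I) = 9*I (n(F, I) = 0*F + 9*I = 0 + 9*I = 9*I)
l(S, C) = √(C² + S²)
1/(-6909 + l(n(9/3, 8), -23)) = 1/(-6909 + √((-23)² + (9*8)²)) = 1/(-6909 + √(529 + 72²)) = 1/(-6909 + √(529 + 5184)) = 1/(-6909 + √5713)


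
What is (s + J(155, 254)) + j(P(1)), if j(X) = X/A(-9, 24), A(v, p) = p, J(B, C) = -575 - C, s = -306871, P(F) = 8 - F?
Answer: -7384793/24 ≈ -3.0770e+5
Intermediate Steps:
j(X) = X/24
(s + J(155, 254)) + j(P(1)) = (-306871 + (-575 - 1*254)) + (8 - 1*1)/24 = (-306871 + (-575 - 254)) + (8 - 1)/24 = (-306871 - 829) + (1/24)*7 = -307700 + 7/24 = -7384793/24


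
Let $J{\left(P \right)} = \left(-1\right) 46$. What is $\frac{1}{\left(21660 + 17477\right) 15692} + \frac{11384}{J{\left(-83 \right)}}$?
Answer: $- \frac{3495672380345}{14125169492} \approx -247.48$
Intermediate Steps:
$J{\left(P \right)} = -46$
$\frac{1}{\left(21660 + 17477\right) 15692} + \frac{11384}{J{\left(-83 \right)}} = \frac{1}{\left(21660 + 17477\right) 15692} + \frac{11384}{-46} = \frac{1}{39137} \cdot \frac{1}{15692} + 11384 \left(- \frac{1}{46}\right) = \frac{1}{39137} \cdot \frac{1}{15692} - \frac{5692}{23} = \frac{1}{614137804} - \frac{5692}{23} = - \frac{3495672380345}{14125169492}$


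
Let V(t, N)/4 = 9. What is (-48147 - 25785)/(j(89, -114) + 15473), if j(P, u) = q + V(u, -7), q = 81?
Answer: -36966/7795 ≈ -4.7423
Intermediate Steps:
V(t, N) = 36 (V(t, N) = 4*9 = 36)
j(P, u) = 117 (j(P, u) = 81 + 36 = 117)
(-48147 - 25785)/(j(89, -114) + 15473) = (-48147 - 25785)/(117 + 15473) = -73932/15590 = -73932*1/15590 = -36966/7795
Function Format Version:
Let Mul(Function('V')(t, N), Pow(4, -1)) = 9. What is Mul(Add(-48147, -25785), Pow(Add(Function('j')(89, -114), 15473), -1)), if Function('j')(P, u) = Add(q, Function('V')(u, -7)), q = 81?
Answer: Rational(-36966, 7795) ≈ -4.7423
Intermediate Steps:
Function('V')(t, N) = 36 (Function('V')(t, N) = Mul(4, 9) = 36)
Function('j')(P, u) = 117 (Function('j')(P, u) = Add(81, 36) = 117)
Mul(Add(-48147, -25785), Pow(Add(Function('j')(89, -114), 15473), -1)) = Mul(Add(-48147, -25785), Pow(Add(117, 15473), -1)) = Mul(-73932, Pow(15590, -1)) = Mul(-73932, Rational(1, 15590)) = Rational(-36966, 7795)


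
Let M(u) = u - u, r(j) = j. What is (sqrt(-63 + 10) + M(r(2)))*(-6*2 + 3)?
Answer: -9*I*sqrt(53) ≈ -65.521*I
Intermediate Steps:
M(u) = 0
(sqrt(-63 + 10) + M(r(2)))*(-6*2 + 3) = (sqrt(-63 + 10) + 0)*(-6*2 + 3) = (sqrt(-53) + 0)*(-12 + 3) = (I*sqrt(53) + 0)*(-9) = (I*sqrt(53))*(-9) = -9*I*sqrt(53)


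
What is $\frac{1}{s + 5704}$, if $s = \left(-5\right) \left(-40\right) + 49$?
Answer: $\frac{1}{5953} \approx 0.00016798$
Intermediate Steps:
$s = 249$ ($s = 200 + 49 = 249$)
$\frac{1}{s + 5704} = \frac{1}{249 + 5704} = \frac{1}{5953}$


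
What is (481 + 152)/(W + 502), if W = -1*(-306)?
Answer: 633/808 ≈ 0.78342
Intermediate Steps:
W = 306
(481 + 152)/(W + 502) = (481 + 152)/(306 + 502) = 633/808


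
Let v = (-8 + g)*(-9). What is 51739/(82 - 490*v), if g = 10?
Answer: 51739/8902 ≈ 5.8121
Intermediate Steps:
v = -18 (v = (-8 + 10)*(-9) = 2*(-9) = -18)
51739/(82 - 490*v) = 51739/(82 - 490*(-18)) = 51739/(82 + 8820) = 51739/8902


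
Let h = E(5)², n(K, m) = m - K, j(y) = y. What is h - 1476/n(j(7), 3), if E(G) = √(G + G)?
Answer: 379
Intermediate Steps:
E(G) = √2*√G (E(G) = √(2*G) = √2*√G)
h = 10 (h = (√2*√5)² = (√10)² = 10)
h - 1476/n(j(7), 3) = 10 - 1476/(3 - 1*7) = 10 - 1476/(3 - 7) = 10 - 1476/(-4) = 10 - 1476*(-1)/4 = 10 - 1*(-369) = 10 + 369 = 379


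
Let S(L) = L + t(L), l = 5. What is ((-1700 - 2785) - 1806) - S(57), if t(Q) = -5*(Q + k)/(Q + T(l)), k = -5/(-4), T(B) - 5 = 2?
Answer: -1623923/256 ≈ -6343.5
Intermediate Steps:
T(B) = 7 (T(B) = 5 + 2 = 7)
k = 5/4 (k = -5*(-¼) = 5/4 ≈ 1.2500)
t(Q) = -5*(5/4 + Q)/(7 + Q) (t(Q) = -5*(Q + 5/4)/(Q + 7) = -5*(5/4 + Q)/(7 + Q))
S(L) = L + 5*(-5 - 4*L)/(4*(7 + L))
((-1700 - 2785) - 1806) - S(57) = ((-1700 - 2785) - 1806) - (-25/4 + 57² + 2*57)/(7 + 57) = (-4485 - 1806) - (-25/4 + 3249 + 114)/64 = -6291 - 13427/(64*4) = -6291 - 1*13427/256 = -6291 - 13427/256 = -1623923/256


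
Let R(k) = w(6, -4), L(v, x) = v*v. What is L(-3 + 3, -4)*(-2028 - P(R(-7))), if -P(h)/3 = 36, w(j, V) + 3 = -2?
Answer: 0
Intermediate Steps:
L(v, x) = v**2
w(j, V) = -5 (w(j, V) = -3 - 2 = -5)
R(k) = -5
P(h) = -108 (P(h) = -3*36 = -108)
L(-3 + 3, -4)*(-2028 - P(R(-7))) = (-3 + 3)**2*(-2028 - 1*(-108)) = 0**2*(-2028 + 108) = 0*(-1920) = 0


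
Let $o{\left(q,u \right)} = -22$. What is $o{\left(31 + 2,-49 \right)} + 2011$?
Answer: $1989$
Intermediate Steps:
$o{\left(31 + 2,-49 \right)} + 2011 = -22 + 2011 = 1989$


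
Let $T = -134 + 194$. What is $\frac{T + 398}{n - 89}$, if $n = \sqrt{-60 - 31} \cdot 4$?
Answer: $- \frac{40762}{9377} - \frac{1832 i \sqrt{91}}{9377} \approx -4.347 - 1.8637 i$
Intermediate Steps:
$T = 60$
$n = 4 i \sqrt{91}$ ($n = \sqrt{-91} \cdot 4 = i \sqrt{91} \cdot 4 = 4 i \sqrt{91} \approx 38.158 i$)
$\frac{T + 398}{n - 89} = \frac{60 + 398}{4 i \sqrt{91} - 89} = \frac{458}{-89 + 4 i \sqrt{91}}$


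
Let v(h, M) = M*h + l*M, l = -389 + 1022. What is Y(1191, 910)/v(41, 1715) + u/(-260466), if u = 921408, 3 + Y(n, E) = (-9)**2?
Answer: -88753700411/25089604505 ≈ -3.5375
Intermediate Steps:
Y(n, E) = 78 (Y(n, E) = -3 + (-9)**2 = -3 + 81 = 78)
l = 633
v(h, M) = 633*M + M*h (v(h, M) = M*h + 633*M = 633*M + M*h)
Y(1191, 910)/v(41, 1715) + u/(-260466) = 78/((1715*(633 + 41))) + 921408/(-260466) = 78/((1715*674)) + 921408*(-1/260466) = 78/1155910 - 153568/43411 = 78*(1/1155910) - 153568/43411 = 39/577955 - 153568/43411 = -88753700411/25089604505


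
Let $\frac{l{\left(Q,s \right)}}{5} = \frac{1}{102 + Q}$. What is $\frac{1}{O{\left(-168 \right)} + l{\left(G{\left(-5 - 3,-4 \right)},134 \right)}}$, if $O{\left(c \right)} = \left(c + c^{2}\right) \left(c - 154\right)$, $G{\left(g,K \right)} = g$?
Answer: $- \frac{94}{849199003} \approx -1.1069 \cdot 10^{-7}$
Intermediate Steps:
$O{\left(c \right)} = \left(-154 + c\right) \left(c + c^{2}\right)$ ($O{\left(c \right)} = \left(c + c^{2}\right) \left(-154 + c\right) = \left(-154 + c\right) \left(c + c^{2}\right)$)
$l{\left(Q,s \right)} = \frac{5}{102 + Q}$
$\frac{1}{O{\left(-168 \right)} + l{\left(G{\left(-5 - 3,-4 \right)},134 \right)}} = \frac{1}{- 168 \left(-154 + \left(-168\right)^{2} - -25704\right) + \frac{5}{102 - 8}} = \frac{1}{- 168 \left(-154 + 28224 + 25704\right) + \frac{5}{102 - 8}} = \frac{1}{\left(-168\right) 53774 + \frac{5}{102 - 8}} = \frac{1}{-9034032 + \frac{5}{94}} = \frac{1}{- \frac{849199003}{94}} = - \frac{94}{849199003}$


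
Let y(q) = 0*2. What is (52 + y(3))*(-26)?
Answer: -1352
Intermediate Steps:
y(q) = 0
(52 + y(3))*(-26) = (52 + 0)*(-26) = 52*(-26) = -1352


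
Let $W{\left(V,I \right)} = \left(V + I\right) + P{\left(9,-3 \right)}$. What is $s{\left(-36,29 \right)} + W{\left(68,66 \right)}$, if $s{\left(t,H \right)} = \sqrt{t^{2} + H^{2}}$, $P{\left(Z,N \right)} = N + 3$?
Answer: $134 + \sqrt{2137} \approx 180.23$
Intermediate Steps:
$P{\left(Z,N \right)} = 3 + N$
$s{\left(t,H \right)} = \sqrt{H^{2} + t^{2}}$
$W{\left(V,I \right)} = I + V$ ($W{\left(V,I \right)} = \left(V + I\right) + \left(3 - 3\right) = \left(I + V\right) + 0 = I + V$)
$s{\left(-36,29 \right)} + W{\left(68,66 \right)} = \sqrt{29^{2} + \left(-36\right)^{2}} + \left(66 + 68\right) = \sqrt{841 + 1296} + 134 = \sqrt{2137} + 134 = 134 + \sqrt{2137}$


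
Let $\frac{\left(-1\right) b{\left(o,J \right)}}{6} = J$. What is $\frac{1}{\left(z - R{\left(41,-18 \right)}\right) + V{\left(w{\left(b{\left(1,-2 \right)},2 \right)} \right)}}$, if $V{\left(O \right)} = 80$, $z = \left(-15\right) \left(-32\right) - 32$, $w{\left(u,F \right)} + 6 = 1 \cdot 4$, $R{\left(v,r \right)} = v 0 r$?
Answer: $\frac{1}{528} \approx 0.0018939$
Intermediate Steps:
$R{\left(v,r \right)} = 0$ ($R{\left(v,r \right)} = 0 r = 0$)
$b{\left(o,J \right)} = - 6 J$
$w{\left(u,F \right)} = -2$ ($w{\left(u,F \right)} = -6 + 1 \cdot 4 = -6 + 4 = -2$)
$z = 448$ ($z = 480 - 32 = 448$)
$\frac{1}{\left(z - R{\left(41,-18 \right)}\right) + V{\left(w{\left(b{\left(1,-2 \right)},2 \right)} \right)}} = \frac{1}{\left(448 - 0\right) + 80} = \frac{1}{\left(448 + 0\right) + 80} = \frac{1}{448 + 80} = \frac{1}{528}$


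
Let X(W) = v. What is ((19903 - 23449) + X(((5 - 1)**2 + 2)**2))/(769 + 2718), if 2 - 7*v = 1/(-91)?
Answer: -205329/201929 ≈ -1.0168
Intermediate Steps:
v = 183/637 (v = 2/7 - 1/7/(-91) = 2/7 - 1/7*(-1/91) = 2/7 + 1/637 = 183/637 ≈ 0.28728)
X(W) = 183/637
((19903 - 23449) + X(((5 - 1)**2 + 2)**2))/(769 + 2718) = ((19903 - 23449) + 183/637)/(769 + 2718) = (-3546 + 183/637)/3487 = -2258619/637*1/3487 = -205329/201929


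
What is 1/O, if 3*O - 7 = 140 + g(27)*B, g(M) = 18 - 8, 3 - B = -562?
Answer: 3/5797 ≈ 0.00051751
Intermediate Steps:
B = 565 (B = 3 - 1*(-562) = 3 + 562 = 565)
g(M) = 10
O = 5797/3 (O = 7/3 + (140 + 10*565)/3 = 7/3 + (140 + 5650)/3 = 7/3 + (1/3)*5790 = 7/3 + 1930 = 5797/3 ≈ 1932.3)
1/O = 1/(5797/3) = 3/5797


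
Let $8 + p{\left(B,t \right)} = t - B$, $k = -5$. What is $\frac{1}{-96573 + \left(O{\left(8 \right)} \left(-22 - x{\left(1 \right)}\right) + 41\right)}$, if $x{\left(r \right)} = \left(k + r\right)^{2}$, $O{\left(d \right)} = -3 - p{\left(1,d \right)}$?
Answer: $- \frac{1}{96456} \approx -1.0367 \cdot 10^{-5}$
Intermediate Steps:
$p{\left(B,t \right)} = -8 + t - B$ ($p{\left(B,t \right)} = -8 - \left(B - t\right) = -8 + t - B$)
$O{\left(d \right)} = 6 - d$ ($O{\left(d \right)} = -3 - \left(-8 + d - 1\right) = -3 - \left(-9 + d\right) = 6 - d$)
$x{\left(r \right)} = \left(-5 + r\right)^{2}$
$\frac{1}{-96573 + \left(O{\left(8 \right)} \left(-22 - x{\left(1 \right)}\right) + 41\right)} = \frac{1}{-96573 + \left(\left(6 - 8\right) \left(-22 - \left(-5 + 1\right)^{2}\right) + 41\right)} = \frac{1}{-96573 + \left(\left(6 - 8\right) \left(-22 - \left(-4\right)^{2}\right) + 41\right)} = \frac{1}{-96573 - \left(-41 + 2 \left(-22 - 16\right)\right)} = \frac{1}{-96573 + \left(\left(-2\right) \left(-38\right) + 41\right)} = \frac{1}{-96573 + \left(76 + 41\right)} = \frac{1}{-96573 + 117} = \frac{1}{-96456} = - \frac{1}{96456}$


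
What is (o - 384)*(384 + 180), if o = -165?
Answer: -309636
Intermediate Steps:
(o - 384)*(384 + 180) = (-165 - 384)*(384 + 180) = -549*564 = -309636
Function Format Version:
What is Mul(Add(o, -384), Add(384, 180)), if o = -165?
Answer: -309636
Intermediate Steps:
Mul(Add(o, -384), Add(384, 180)) = Mul(Add(-165, -384), Add(384, 180)) = Mul(-549, 564) = -309636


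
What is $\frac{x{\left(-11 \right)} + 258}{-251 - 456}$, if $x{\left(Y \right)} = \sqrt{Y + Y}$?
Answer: $- \frac{258}{707} - \frac{i \sqrt{22}}{707} \approx -0.36492 - 0.0066343 i$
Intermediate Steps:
$x{\left(Y \right)} = \sqrt{2} \sqrt{Y}$ ($x{\left(Y \right)} = \sqrt{2 Y} = \sqrt{2} \sqrt{Y}$)
$\frac{x{\left(-11 \right)} + 258}{-251 - 456} = \frac{\sqrt{2} \sqrt{-11} + 258}{-251 - 456} = \frac{\sqrt{2} i \sqrt{11} + 258}{-707} = \left(i \sqrt{22} + 258\right) \left(- \frac{1}{707}\right) = \left(258 + i \sqrt{22}\right) \left(- \frac{1}{707}\right) = - \frac{258}{707} - \frac{i \sqrt{22}}{707}$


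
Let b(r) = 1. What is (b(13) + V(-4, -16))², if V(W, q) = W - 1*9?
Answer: 144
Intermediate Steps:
V(W, q) = -9 + W (V(W, q) = W - 9 = -9 + W)
(b(13) + V(-4, -16))² = (1 + (-9 - 4))² = (1 - 13)² = (-12)² = 144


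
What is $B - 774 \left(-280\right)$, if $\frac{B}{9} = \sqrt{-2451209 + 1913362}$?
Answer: $216720 + 9 i \sqrt{537847} \approx 2.1672 \cdot 10^{5} + 6600.4 i$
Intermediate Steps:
$B = 9 i \sqrt{537847}$ ($B = 9 \sqrt{-2451209 + 1913362} = 9 \sqrt{-537847} = 9 i \sqrt{537847} \approx 6600.4 i$)
$B - 774 \left(-280\right) = 9 i \sqrt{537847} - 774 \left(-280\right) = 9 i \sqrt{537847} - -216720 = 9 i \sqrt{537847} + 216720 = 216720 + 9 i \sqrt{537847}$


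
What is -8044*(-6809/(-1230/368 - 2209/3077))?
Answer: -31009924964128/2298811 ≈ -1.3490e+7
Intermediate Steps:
-8044*(-6809/(-1230/368 - 2209/3077)) = -8044*(-6809/(-1230*1/368 - 2209*1/3077)) = -8044*(-6809/(-615/184 - 2209/3077)) = -8044/((-2298811/566168*(-1/6809))) = -8044/2298811/3855037912 = -8044*3855037912/2298811 = -31009924964128/2298811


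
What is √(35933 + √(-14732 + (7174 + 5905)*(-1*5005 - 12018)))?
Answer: √(35933 + I*√222658549) ≈ 193.44 + 38.569*I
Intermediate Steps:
√(35933 + √(-14732 + (7174 + 5905)*(-1*5005 - 12018))) = √(35933 + √(-14732 + 13079*(-5005 - 12018))) = √(35933 + √(-14732 + 13079*(-17023))) = √(35933 + √(-14732 - 222643817)) = √(35933 + √(-222658549)) = √(35933 + I*√222658549)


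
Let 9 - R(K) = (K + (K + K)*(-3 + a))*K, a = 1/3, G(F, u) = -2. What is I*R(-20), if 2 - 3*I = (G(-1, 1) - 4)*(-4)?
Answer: -114994/9 ≈ -12777.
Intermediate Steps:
a = 1/3 ≈ 0.33333
R(K) = 9 + 13*K**2/3 (R(K) = 9 - (K + (K + K)*(-3 + 1/3))*K = 9 - (K + (2*K)*(-8/3))*K = 9 - (K - 16*K/3)*K = 9 - (-13*K/3)*K = 9 - (-13)*K**2/3 = 9 + 13*K**2/3)
I = -22/3 (I = 2/3 - (-2 - 4)*(-4)/3 = 2/3 - (-2)*(-4) = 2/3 - 1/3*24 = 2/3 - 8 = -22/3 ≈ -7.3333)
I*R(-20) = -22*(9 + (13/3)*(-20)**2)/3 = -22*(9 + (13/3)*400)/3 = -22*(9 + 5200/3)/3 = -22/3*5227/3 = -114994/9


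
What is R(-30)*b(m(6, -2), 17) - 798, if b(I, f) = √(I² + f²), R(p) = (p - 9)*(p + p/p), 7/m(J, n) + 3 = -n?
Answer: -798 + 14703*√2 ≈ 19995.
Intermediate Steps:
m(J, n) = 7/(-3 - n)
R(p) = (1 + p)*(-9 + p) (R(p) = (-9 + p)*(p + 1) = (-9 + p)*(1 + p) = (1 + p)*(-9 + p))
R(-30)*b(m(6, -2), 17) - 798 = (-9 + (-30)² - 8*(-30))*√((-7/(3 - 2))² + 17²) - 798 = (-9 + 900 + 240)*√((-7/1)² + 289) - 798 = 1131*√((-7*1)² + 289) - 798 = 1131*√((-7)² + 289) - 798 = 1131*√(49 + 289) - 798 = 1131*√338 - 798 = 1131*(13*√2) - 798 = 14703*√2 - 798 = -798 + 14703*√2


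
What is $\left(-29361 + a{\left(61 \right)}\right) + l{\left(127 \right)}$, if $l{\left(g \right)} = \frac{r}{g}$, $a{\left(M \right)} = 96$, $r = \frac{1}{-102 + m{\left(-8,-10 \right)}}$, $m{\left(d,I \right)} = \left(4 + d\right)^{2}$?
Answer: $- \frac{319632331}{10922} \approx -29265.0$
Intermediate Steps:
$r = - \frac{1}{86}$ ($r = \frac{1}{-102 + \left(4 - 8\right)^{2}} = \frac{1}{-102 + \left(-4\right)^{2}} = \frac{1}{-102 + 16} = \frac{1}{-86} = - \frac{1}{86} \approx -0.011628$)
$l{\left(g \right)} = - \frac{1}{86 g}$
$\left(-29361 + a{\left(61 \right)}\right) + l{\left(127 \right)} = \left(-29361 + 96\right) - \frac{1}{86 \cdot 127} = -29265 - \frac{1}{10922} = - \frac{319632331}{10922}$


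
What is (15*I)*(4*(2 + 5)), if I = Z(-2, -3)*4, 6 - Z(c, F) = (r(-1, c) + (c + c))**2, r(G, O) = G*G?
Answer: -5040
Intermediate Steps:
r(G, O) = G**2
Z(c, F) = 6 - (1 + 2*c)**2 (Z(c, F) = 6 - ((-1)**2 + (c + c))**2 = 6 - (1 + 2*c)**2)
I = -12 (I = (6 - (1 + 2*(-2))**2)*4 = (6 - (1 - 4)**2)*4 = (6 - 1*(-3)**2)*4 = (6 - 1*9)*4 = (6 - 9)*4 = -3*4 = -12)
(15*I)*(4*(2 + 5)) = (15*(-12))*(4*(2 + 5)) = -720*7 = -180*28 = -5040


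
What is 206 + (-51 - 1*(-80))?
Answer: 235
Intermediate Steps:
206 + (-51 - 1*(-80)) = 206 + (-51 + 80) = 206 + 29 = 235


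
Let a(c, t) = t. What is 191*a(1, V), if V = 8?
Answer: 1528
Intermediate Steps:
191*a(1, V) = 191*8 = 1528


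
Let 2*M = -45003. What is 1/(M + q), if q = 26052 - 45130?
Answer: -2/83159 ≈ -2.4050e-5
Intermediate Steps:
M = -45003/2 (M = (½)*(-45003) = -45003/2 ≈ -22502.)
q = -19078
1/(M + q) = 1/(-45003/2 - 19078) = 1/(-83159/2) = -2/83159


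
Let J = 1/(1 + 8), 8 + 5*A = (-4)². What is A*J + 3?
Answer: 143/45 ≈ 3.1778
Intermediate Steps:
A = 8/5 (A = -8/5 + (⅕)*(-4)² = -8/5 + (⅕)*16 = -8/5 + 16/5 = 8/5 ≈ 1.6000)
J = ⅑ (J = 1/9 = ⅑ ≈ 0.11111)
A*J + 3 = (8/5)*(⅑) + 3 = 8/45 + 3 = 143/45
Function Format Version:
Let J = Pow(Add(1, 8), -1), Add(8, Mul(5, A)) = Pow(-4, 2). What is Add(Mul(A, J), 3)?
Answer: Rational(143, 45) ≈ 3.1778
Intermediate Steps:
A = Rational(8, 5) (A = Add(Rational(-8, 5), Mul(Rational(1, 5), Pow(-4, 2))) = Add(Rational(-8, 5), Mul(Rational(1, 5), 16)) = Add(Rational(-8, 5), Rational(16, 5)) = Rational(8, 5) ≈ 1.6000)
J = Rational(1, 9) (J = Pow(9, -1) = Rational(1, 9) ≈ 0.11111)
Add(Mul(A, J), 3) = Add(Mul(Rational(8, 5), Rational(1, 9)), 3) = Add(Rational(8, 45), 3) = Rational(143, 45)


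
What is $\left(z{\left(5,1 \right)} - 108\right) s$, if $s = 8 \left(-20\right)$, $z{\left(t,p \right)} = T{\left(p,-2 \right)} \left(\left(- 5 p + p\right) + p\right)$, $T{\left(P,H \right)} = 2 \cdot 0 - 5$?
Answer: $14880$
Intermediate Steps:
$T{\left(P,H \right)} = -5$ ($T{\left(P,H \right)} = 0 - 5 = -5$)
$z{\left(t,p \right)} = 15 p$ ($z{\left(t,p \right)} = - 5 \left(\left(- 5 p + p\right) + p\right) = - 5 \left(- 4 p + p\right) = - 5 \left(- 3 p\right) = 15 p$)
$s = -160$
$\left(z{\left(5,1 \right)} - 108\right) s = \left(15 \cdot 1 - 108\right) \left(-160\right) = \left(15 - 108\right) \left(-160\right) = \left(-93\right) \left(-160\right) = 14880$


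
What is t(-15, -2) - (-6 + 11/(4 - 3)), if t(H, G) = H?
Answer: -20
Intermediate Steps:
t(-15, -2) - (-6 + 11/(4 - 3)) = -15 - (-6 + 11/(4 - 3)) = -15 - (-6 + 11/1) = -15 - (-6 + 11*1) = -15 - (-6 + 11) = -15 - 1*5 = -15 - 5 = -20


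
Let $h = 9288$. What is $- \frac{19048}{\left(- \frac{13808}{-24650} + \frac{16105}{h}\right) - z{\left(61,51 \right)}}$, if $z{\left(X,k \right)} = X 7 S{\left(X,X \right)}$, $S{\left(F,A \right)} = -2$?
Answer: $- \frac{2180512180800}{98023926877} \approx -22.245$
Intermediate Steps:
$z{\left(X,k \right)} = - 14 X$ ($z{\left(X,k \right)} = X 7 \left(-2\right) = 7 X \left(-2\right) = - 14 X$)
$- \frac{19048}{\left(- \frac{13808}{-24650} + \frac{16105}{h}\right) - z{\left(61,51 \right)}} = - \frac{19048}{\left(- \frac{13808}{-24650} + \frac{16105}{9288}\right) - \left(-14\right) 61} = - \frac{19048}{\left(\left(-13808\right) \left(- \frac{1}{24650}\right) + 16105 \cdot \frac{1}{9288}\right) - -854} = - \frac{19048}{\left(\frac{6904}{12325} + \frac{16105}{9288}\right) + 854} = - \frac{19048}{\frac{262618477}{114474600} + 854} = - \frac{19048}{\frac{98023926877}{114474600}} = \left(-19048\right) \frac{114474600}{98023926877} = - \frac{2180512180800}{98023926877}$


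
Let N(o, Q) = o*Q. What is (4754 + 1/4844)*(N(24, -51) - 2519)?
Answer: -86195215111/4844 ≈ -1.7794e+7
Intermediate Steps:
N(o, Q) = Q*o
(4754 + 1/4844)*(N(24, -51) - 2519) = (4754 + 1/4844)*(-51*24 - 2519) = (4754 + 1/4844)*(-1224 - 2519) = (23028377/4844)*(-3743) = -86195215111/4844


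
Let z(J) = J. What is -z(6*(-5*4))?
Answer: 120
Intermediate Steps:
-z(6*(-5*4)) = -6*(-5*4) = -6*(-20) = -1*(-120) = 120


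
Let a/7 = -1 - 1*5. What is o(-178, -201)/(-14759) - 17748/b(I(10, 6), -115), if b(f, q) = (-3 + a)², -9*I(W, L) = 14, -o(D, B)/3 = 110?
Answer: -29030498/3320775 ≈ -8.7421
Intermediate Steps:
a = -42 (a = 7*(-1 - 1*5) = 7*(-1 - 5) = 7*(-6) = -42)
o(D, B) = -330 (o(D, B) = -3*110 = -330)
I(W, L) = -14/9 (I(W, L) = -⅑*14 = -14/9)
b(f, q) = 2025 (b(f, q) = (-3 - 42)² = (-45)² = 2025)
o(-178, -201)/(-14759) - 17748/b(I(10, 6), -115) = -330/(-14759) - 17748/2025 = -330*(-1/14759) - 17748*1/2025 = 330/14759 - 1972/225 = -29030498/3320775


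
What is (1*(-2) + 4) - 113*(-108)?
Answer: 12206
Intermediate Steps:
(1*(-2) + 4) - 113*(-108) = (-2 + 4) + 12204 = 2 + 12204 = 12206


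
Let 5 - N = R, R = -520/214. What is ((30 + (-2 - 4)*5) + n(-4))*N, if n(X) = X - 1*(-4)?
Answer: 0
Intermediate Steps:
n(X) = 4 + X (n(X) = X + 4 = 4 + X)
R = -260/107 (R = -520*1/214 = -260/107 ≈ -2.4299)
N = 795/107 (N = 5 - 1*(-260/107) = 5 + 260/107 = 795/107 ≈ 7.4299)
((30 + (-2 - 4)*5) + n(-4))*N = ((30 + (-2 - 4)*5) + (4 - 4))*(795/107) = ((30 - 6*5) + 0)*(795/107) = ((30 - 30) + 0)*(795/107) = (0 + 0)*(795/107) = 0*(795/107) = 0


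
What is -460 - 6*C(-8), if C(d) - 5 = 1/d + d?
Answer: -1765/4 ≈ -441.25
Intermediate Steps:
C(d) = 5 + d + 1/d (C(d) = 5 + (1/d + d) = 5 + (d + 1/d) = 5 + d + 1/d)
-460 - 6*C(-8) = -460 - 6*(5 - 8 + 1/(-8)) = -460 - 6*(5 - 8 - ⅛) = -460 - 6*(-25/8) = -460 + 75/4 = -1765/4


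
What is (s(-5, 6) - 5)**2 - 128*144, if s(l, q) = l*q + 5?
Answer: -17532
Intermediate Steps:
s(l, q) = 5 + l*q
(s(-5, 6) - 5)**2 - 128*144 = ((5 - 5*6) - 5)**2 - 128*144 = ((5 - 30) - 5)**2 - 18432 = (-25 - 5)**2 - 18432 = (-30)**2 - 18432 = 900 - 18432 = -17532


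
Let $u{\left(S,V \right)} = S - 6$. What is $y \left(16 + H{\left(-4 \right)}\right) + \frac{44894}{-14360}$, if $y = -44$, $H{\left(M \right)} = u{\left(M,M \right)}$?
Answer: $- \frac{1917967}{7180} \approx -267.13$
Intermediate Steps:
$u{\left(S,V \right)} = -6 + S$ ($u{\left(S,V \right)} = S - 6 = -6 + S$)
$H{\left(M \right)} = -6 + M$
$y \left(16 + H{\left(-4 \right)}\right) + \frac{44894}{-14360} = - 44 \left(16 - 10\right) + \frac{44894}{-14360} = - 44 \left(16 - 10\right) + 44894 \left(- \frac{1}{14360}\right) = \left(-44\right) 6 - \frac{22447}{7180} = -264 - \frac{22447}{7180} = - \frac{1917967}{7180}$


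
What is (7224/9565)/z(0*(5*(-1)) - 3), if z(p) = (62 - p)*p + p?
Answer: -1204/315645 ≈ -0.0038144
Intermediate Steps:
z(p) = p + p*(62 - p) (z(p) = p*(62 - p) + p = p + p*(62 - p))
(7224/9565)/z(0*(5*(-1)) - 3) = (7224/9565)/(((0*(5*(-1)) - 3)*(63 - (0*(5*(-1)) - 3)))) = (7224*(1/9565))/(((0*(-5) - 3)*(63 - (0*(-5) - 3)))) = 7224/(9565*(((0 - 3)*(63 - (0 - 3))))) = 7224/(9565*((-3*(63 - 1*(-3))))) = 7224/(9565*((-3*(63 + 3)))) = 7224/(9565*((-3*66))) = (7224/9565)/(-198) = (7224/9565)*(-1/198) = -1204/315645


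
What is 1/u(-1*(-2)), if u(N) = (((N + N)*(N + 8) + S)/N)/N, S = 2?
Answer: 2/21 ≈ 0.095238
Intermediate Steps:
u(N) = (2 + 2*N*(8 + N))/N² (u(N) = (((N + N)*(N + 8) + 2)/N)/N = (((2*N)*(8 + N) + 2)/N)/N = ((2*N*(8 + N) + 2)/N)/N = ((2 + 2*N*(8 + N))/N)/N = (2 + 2*N*(8 + N))/N²)
1/u(-1*(-2)) = 1/(2 + 2/(-1*(-2))² + 16/((-1*(-2)))) = 1/(2 + 2/2² + 16/2) = 1/(2 + 2*(¼) + 16*(½)) = 1/(2 + ½ + 8) = 1/(21/2) = 2/21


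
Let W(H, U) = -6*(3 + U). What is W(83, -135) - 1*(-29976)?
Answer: 30768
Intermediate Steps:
W(H, U) = -18 - 6*U
W(83, -135) - 1*(-29976) = (-18 - 6*(-135)) - 1*(-29976) = (-18 + 810) + 29976 = 792 + 29976 = 30768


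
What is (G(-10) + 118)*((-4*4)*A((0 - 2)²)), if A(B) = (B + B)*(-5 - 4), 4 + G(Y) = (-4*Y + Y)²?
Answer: 1168128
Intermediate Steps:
G(Y) = -4 + 9*Y² (G(Y) = -4 + (-4*Y + Y)² = -4 + (-3*Y)² = -4 + 9*Y²)
A(B) = -18*B (A(B) = (2*B)*(-9) = -18*B)
(G(-10) + 118)*((-4*4)*A((0 - 2)²)) = ((-4 + 9*(-10)²) + 118)*((-4*4)*(-18*(0 - 2)²)) = ((-4 + 9*100) + 118)*(-(-288)*(-2)²) = ((-4 + 900) + 118)*(-(-288)*4) = (896 + 118)*(-16*(-72)) = 1014*1152 = 1168128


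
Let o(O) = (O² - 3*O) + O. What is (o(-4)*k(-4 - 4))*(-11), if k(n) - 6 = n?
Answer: 528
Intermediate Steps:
k(n) = 6 + n
o(O) = O² - 2*O
(o(-4)*k(-4 - 4))*(-11) = ((-4*(-2 - 4))*(6 + (-4 - 4)))*(-11) = ((-4*(-6))*(6 - 8))*(-11) = (24*(-2))*(-11) = -48*(-11) = 528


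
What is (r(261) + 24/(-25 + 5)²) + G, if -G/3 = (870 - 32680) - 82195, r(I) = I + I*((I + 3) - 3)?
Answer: 20519853/50 ≈ 4.1040e+5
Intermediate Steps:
r(I) = I + I² (r(I) = I + I*((3 + I) - 3) = I + I*I = I + I²)
G = 342015 (G = -3*((870 - 32680) - 82195) = -3*(-31810 - 82195) = -3*(-114005) = 342015)
(r(261) + 24/(-25 + 5)²) + G = (261*(1 + 261) + 24/(-25 + 5)²) + 342015 = (261*262 + 24/(-20)²) + 342015 = (68382 + 24/400) + 342015 = (68382 + (1/400)*24) + 342015 = (68382 + 3/50) + 342015 = 3419103/50 + 342015 = 20519853/50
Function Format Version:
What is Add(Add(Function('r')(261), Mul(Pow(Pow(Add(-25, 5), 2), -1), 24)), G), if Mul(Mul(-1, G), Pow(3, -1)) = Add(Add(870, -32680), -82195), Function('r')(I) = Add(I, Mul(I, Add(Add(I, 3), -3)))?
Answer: Rational(20519853, 50) ≈ 4.1040e+5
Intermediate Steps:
Function('r')(I) = Add(I, Pow(I, 2)) (Function('r')(I) = Add(I, Mul(I, Add(Add(3, I), -3))) = Add(I, Mul(I, I)) = Add(I, Pow(I, 2)))
G = 342015 (G = Mul(-3, Add(Add(870, -32680), -82195)) = Mul(-3, Add(-31810, -82195)) = Mul(-3, -114005) = 342015)
Add(Add(Function('r')(261), Mul(Pow(Pow(Add(-25, 5), 2), -1), 24)), G) = Add(Add(Mul(261, Add(1, 261)), Mul(Pow(Pow(Add(-25, 5), 2), -1), 24)), 342015) = Add(Add(Mul(261, 262), Mul(Pow(Pow(-20, 2), -1), 24)), 342015) = Add(Add(68382, Mul(Pow(400, -1), 24)), 342015) = Add(Add(68382, Mul(Rational(1, 400), 24)), 342015) = Add(Add(68382, Rational(3, 50)), 342015) = Add(Rational(3419103, 50), 342015) = Rational(20519853, 50)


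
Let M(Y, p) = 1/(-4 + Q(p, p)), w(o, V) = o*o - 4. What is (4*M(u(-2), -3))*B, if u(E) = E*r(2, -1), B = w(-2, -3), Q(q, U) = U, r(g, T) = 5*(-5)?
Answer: 0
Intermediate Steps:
r(g, T) = -25
w(o, V) = -4 + o² (w(o, V) = o² - 4 = -4 + o²)
B = 0 (B = -4 + (-2)² = -4 + 4 = 0)
u(E) = -25*E (u(E) = E*(-25) = -25*E)
M(Y, p) = 1/(-4 + p)
(4*M(u(-2), -3))*B = (4/(-4 - 3))*0 = (4/(-7))*0 = (4*(-⅐))*0 = -4/7*0 = 0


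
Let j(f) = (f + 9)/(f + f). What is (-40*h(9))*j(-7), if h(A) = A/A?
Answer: 40/7 ≈ 5.7143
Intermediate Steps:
h(A) = 1
j(f) = (9 + f)/(2*f) (j(f) = (9 + f)/((2*f)) = (9 + f)*(1/(2*f)) = (9 + f)/(2*f))
(-40*h(9))*j(-7) = (-40*1)*((½)*(9 - 7)/(-7)) = -20*(-1)*2/7 = -40*(-⅐) = 40/7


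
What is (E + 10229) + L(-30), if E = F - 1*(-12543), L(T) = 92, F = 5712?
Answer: 28576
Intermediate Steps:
E = 18255 (E = 5712 - 1*(-12543) = 5712 + 12543 = 18255)
(E + 10229) + L(-30) = (18255 + 10229) + 92 = 28484 + 92 = 28576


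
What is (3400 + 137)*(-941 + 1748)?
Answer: 2854359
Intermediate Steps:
(3400 + 137)*(-941 + 1748) = 3537*807 = 2854359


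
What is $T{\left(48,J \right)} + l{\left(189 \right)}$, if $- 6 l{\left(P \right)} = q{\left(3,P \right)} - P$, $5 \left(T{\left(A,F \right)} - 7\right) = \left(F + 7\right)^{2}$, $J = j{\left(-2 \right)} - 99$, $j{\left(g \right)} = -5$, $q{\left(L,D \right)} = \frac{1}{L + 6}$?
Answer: $\frac{259238}{135} \approx 1920.3$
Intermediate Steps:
$q{\left(L,D \right)} = \frac{1}{6 + L}$
$J = -104$ ($J = -5 - 99 = -104$)
$T{\left(A,F \right)} = 7 + \frac{\left(7 + F\right)^{2}}{5}$ ($T{\left(A,F \right)} = 7 + \frac{\left(F + 7\right)^{2}}{5} = 7 + \frac{\left(7 + F\right)^{2}}{5}$)
$l{\left(P \right)} = - \frac{1}{54} + \frac{P}{6}$ ($l{\left(P \right)} = - \frac{\frac{1}{6 + 3} - P}{6} = - \frac{\frac{1}{9} - P}{6} = - \frac{1}{54} + \frac{P}{6}$)
$T{\left(48,J \right)} + l{\left(189 \right)} = \left(7 + \frac{\left(7 - 104\right)^{2}}{5}\right) + \left(- \frac{1}{54} + \frac{1}{6} \cdot 189\right) = \left(7 + \frac{\left(-97\right)^{2}}{5}\right) + \left(- \frac{1}{54} + \frac{63}{2}\right) = \left(7 + \frac{1}{5} \cdot 9409\right) + \frac{850}{27} = \left(7 + \frac{9409}{5}\right) + \frac{850}{27} = \frac{9444}{5} + \frac{850}{27} = \frac{259238}{135}$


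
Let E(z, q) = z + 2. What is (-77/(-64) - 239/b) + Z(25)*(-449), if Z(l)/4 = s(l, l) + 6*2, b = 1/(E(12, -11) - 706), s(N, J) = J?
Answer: 6331981/64 ≈ 98937.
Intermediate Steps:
E(z, q) = 2 + z
b = -1/692 (b = 1/((2 + 12) - 706) = 1/(14 - 706) = 1/(-692) = -1/692 ≈ -0.0014451)
Z(l) = 48 + 4*l (Z(l) = 4*(l + 6*2) = 4*(l + 12) = 4*(12 + l) = 48 + 4*l)
(-77/(-64) - 239/b) + Z(25)*(-449) = (-77/(-64) - 239/(-1/692)) + (48 + 4*25)*(-449) = (-77*(-1/64) - 239*(-692)) + (48 + 100)*(-449) = (77/64 + 165388) + 148*(-449) = 10584909/64 - 66452 = 6331981/64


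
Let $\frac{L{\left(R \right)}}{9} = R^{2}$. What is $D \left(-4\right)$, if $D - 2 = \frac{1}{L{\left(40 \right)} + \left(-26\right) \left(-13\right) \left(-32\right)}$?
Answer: $- \frac{7169}{896} \approx -8.0011$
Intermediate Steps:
$L{\left(R \right)} = 9 R^{2}$
$D = \frac{7169}{3584}$ ($D = 2 + \frac{1}{9 \cdot 40^{2} + \left(-26\right) \left(-13\right) \left(-32\right)} = 2 + \frac{1}{9 \cdot 1600 + 338 \left(-32\right)} = 2 + \frac{1}{14400 - 10816} = 2 + \frac{1}{3584} = \frac{7169}{3584} \approx 2.0003$)
$D \left(-4\right) = \frac{7169}{3584} \left(-4\right) = - \frac{7169}{896}$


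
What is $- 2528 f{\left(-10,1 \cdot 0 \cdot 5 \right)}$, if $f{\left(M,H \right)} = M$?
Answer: $25280$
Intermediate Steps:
$- 2528 f{\left(-10,1 \cdot 0 \cdot 5 \right)} = \left(-2528\right) \left(-10\right) = 25280$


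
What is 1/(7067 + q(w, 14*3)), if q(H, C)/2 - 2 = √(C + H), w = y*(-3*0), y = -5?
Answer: 2357/16666291 - 2*√42/49998873 ≈ 0.00014116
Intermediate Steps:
w = 0 (w = -(-15)*0 = -5*0 = 0)
q(H, C) = 4 + 2*√(C + H)
1/(7067 + q(w, 14*3)) = 1/(7067 + (4 + 2*√(14*3 + 0))) = 1/(7067 + (4 + 2*√(42 + 0))) = 1/(7067 + (4 + 2*√42)) = 1/(7071 + 2*√42)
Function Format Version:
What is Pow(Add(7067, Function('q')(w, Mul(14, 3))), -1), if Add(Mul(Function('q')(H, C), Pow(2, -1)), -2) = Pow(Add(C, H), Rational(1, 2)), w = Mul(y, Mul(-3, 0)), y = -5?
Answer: Add(Rational(2357, 16666291), Mul(Rational(-2, 49998873), Pow(42, Rational(1, 2)))) ≈ 0.00014116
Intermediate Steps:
w = 0 (w = Mul(-5, Mul(-3, 0)) = Mul(-5, 0) = 0)
Function('q')(H, C) = Add(4, Mul(2, Pow(Add(C, H), Rational(1, 2))))
Pow(Add(7067, Function('q')(w, Mul(14, 3))), -1) = Pow(Add(7067, Add(4, Mul(2, Pow(Add(Mul(14, 3), 0), Rational(1, 2))))), -1) = Pow(Add(7067, Add(4, Mul(2, Pow(Add(42, 0), Rational(1, 2))))), -1) = Pow(Add(7067, Add(4, Mul(2, Pow(42, Rational(1, 2))))), -1) = Pow(Add(7071, Mul(2, Pow(42, Rational(1, 2)))), -1)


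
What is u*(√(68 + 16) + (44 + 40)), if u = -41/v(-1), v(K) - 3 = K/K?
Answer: -861 - 41*√21/2 ≈ -954.94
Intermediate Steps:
v(K) = 4 (v(K) = 3 + K/K = 3 + 1 = 4)
u = -41/4 ≈ -10.250
u*(√(68 + 16) + (44 + 40)) = -41*(√(68 + 16) + (44 + 40))/4 = -41*(√84 + 84)/4 = -41*(2*√21 + 84)/4 = -41*(84 + 2*√21)/4 = -861 - 41*√21/2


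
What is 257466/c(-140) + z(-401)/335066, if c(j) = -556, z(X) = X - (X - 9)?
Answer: -10783512219/23287087 ≈ -463.07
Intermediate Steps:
z(X) = 9 (z(X) = X - (-9 + X) = X + (9 - X) = 9)
257466/c(-140) + z(-401)/335066 = 257466/(-556) + 9/335066 = 257466*(-1/556) + 9*(1/335066) = -128733/278 + 9/335066 = -10783512219/23287087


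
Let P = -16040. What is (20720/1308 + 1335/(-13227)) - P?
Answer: 23148250825/1441743 ≈ 16056.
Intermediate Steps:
(20720/1308 + 1335/(-13227)) - P = (20720/1308 + 1335/(-13227)) - 1*(-16040) = (20720*(1/1308) + 1335*(-1/13227)) + 16040 = (5180/327 - 445/4409) + 16040 = 22693105/1441743 + 16040 = 23148250825/1441743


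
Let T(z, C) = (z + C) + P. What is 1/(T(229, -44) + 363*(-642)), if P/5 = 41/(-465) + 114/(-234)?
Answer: -1209/281532427 ≈ -4.2944e-6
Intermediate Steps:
P = -3478/1209 (P = 5*(41/(-465) + 114/(-234)) = 5*(41*(-1/465) + 114*(-1/234)) = 5*(-41/465 - 19/39) = 5*(-3478/6045) = -3478/1209 ≈ -2.8768)
T(z, C) = -3478/1209 + C + z (T(z, C) = (z + C) - 3478/1209 = (C + z) - 3478/1209 = -3478/1209 + C + z)
1/(T(229, -44) + 363*(-642)) = 1/((-3478/1209 - 44 + 229) + 363*(-642)) = 1/(220187/1209 - 233046) = 1/(-281532427/1209) = -1209/281532427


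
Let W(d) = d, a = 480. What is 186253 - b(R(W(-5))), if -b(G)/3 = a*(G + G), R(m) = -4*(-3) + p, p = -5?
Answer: 206413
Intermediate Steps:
R(m) = 7 (R(m) = -4*(-3) - 5 = 12 - 5 = 7)
b(G) = -2880*G (b(G) = -1440*(G + G) = -1440*2*G = -2880*G)
186253 - b(R(W(-5))) = 186253 - (-2880)*7 = 186253 - 1*(-20160) = 186253 + 20160 = 206413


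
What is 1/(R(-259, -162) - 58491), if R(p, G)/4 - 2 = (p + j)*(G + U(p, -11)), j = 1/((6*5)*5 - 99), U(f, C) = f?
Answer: 51/19259639 ≈ 2.6480e-6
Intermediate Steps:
j = 1/51 (j = 1/(30*5 - 99) = 1/(150 - 99) = 1/51 ≈ 0.019608)
R(p, G) = 8 + 4*(1/51 + p)*(G + p) (R(p, G) = 8 + 4*((p + 1/51)*(G + p)) = 8 + 4*((1/51 + p)*(G + p)) = 8 + 4*(1/51 + p)*(G + p))
1/(R(-259, -162) - 58491) = 1/((8 + 4*(-259)**2 + (4/51)*(-162) + (4/51)*(-259) + 4*(-162)*(-259)) - 58491) = 1/((8 + 4*67081 - 216/17 - 1036/51 + 167832) - 58491) = 1/((8 + 268324 - 216/17 - 1036/51 + 167832) - 58491) = 1/(22242680/51 - 58491) = 1/(19259639/51) = 51/19259639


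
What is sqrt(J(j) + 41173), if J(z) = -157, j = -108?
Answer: 2*sqrt(10254) ≈ 202.52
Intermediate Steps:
sqrt(J(j) + 41173) = sqrt(-157 + 41173) = sqrt(41016) = 2*sqrt(10254)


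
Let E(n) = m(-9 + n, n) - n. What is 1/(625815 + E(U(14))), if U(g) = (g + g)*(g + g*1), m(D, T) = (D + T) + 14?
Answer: 1/626604 ≈ 1.5959e-6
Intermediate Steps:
m(D, T) = 14 + D + T
U(g) = 4*g² (U(g) = (2*g)*(g + g) = (2*g)*(2*g) = 4*g²)
E(n) = 5 + n (E(n) = (14 + (-9 + n) + n) - n = (5 + 2*n) - n = 5 + n)
1/(625815 + E(U(14))) = 1/(625815 + (5 + 4*14²)) = 1/(625815 + (5 + 4*196)) = 1/(625815 + (5 + 784)) = 1/(625815 + 789) = 1/626604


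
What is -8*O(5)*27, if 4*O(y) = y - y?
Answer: 0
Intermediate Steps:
O(y) = 0 (O(y) = (y - y)/4 = (¼)*0 = 0)
-8*O(5)*27 = -8*0*27 = 0*27 = 0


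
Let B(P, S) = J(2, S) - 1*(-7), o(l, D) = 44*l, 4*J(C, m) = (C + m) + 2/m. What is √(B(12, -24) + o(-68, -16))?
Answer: I*√430635/12 ≈ 54.686*I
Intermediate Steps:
J(C, m) = 1/(2*m) + C/4 + m/4 (J(C, m) = ((C + m) + 2/m)/4 = (C + m + 2/m)/4 = 1/(2*m) + C/4 + m/4)
B(P, S) = 7 + (2 + S*(2 + S))/(4*S) (B(P, S) = (2 + S*(2 + S))/(4*S) - 1*(-7) = (2 + S*(2 + S))/(4*S) + 7 = 7 + (2 + S*(2 + S))/(4*S))
√(B(12, -24) + o(-68, -16)) = √((¼)*(2 + (-24)² + 30*(-24))/(-24) + 44*(-68)) = √((¼)*(-1/24)*(2 + 576 - 720) - 2992) = √((¼)*(-1/24)*(-142) - 2992) = √(71/48 - 2992) = √(-143545/48) = I*√430635/12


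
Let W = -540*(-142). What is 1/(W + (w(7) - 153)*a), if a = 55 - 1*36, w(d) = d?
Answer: 1/73906 ≈ 1.3531e-5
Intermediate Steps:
a = 19 (a = 55 - 36 = 19)
W = 76680
1/(W + (w(7) - 153)*a) = 1/(76680 + (7 - 153)*19) = 1/(76680 - 146*19) = 1/(76680 - 2774) = 1/73906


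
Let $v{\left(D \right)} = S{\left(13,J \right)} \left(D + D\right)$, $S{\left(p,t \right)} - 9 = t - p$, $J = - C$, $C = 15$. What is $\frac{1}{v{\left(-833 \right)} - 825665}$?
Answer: $- \frac{1}{794011} \approx -1.2594 \cdot 10^{-6}$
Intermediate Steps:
$J = -15$ ($J = \left(-1\right) 15 = -15$)
$S{\left(p,t \right)} = 9 + t - p$ ($S{\left(p,t \right)} = 9 - \left(p - t\right) = 9 + t - p$)
$v{\left(D \right)} = - 38 D$ ($v{\left(D \right)} = \left(9 - 15 - 13\right) \left(D + D\right) = \left(9 - 15 - 13\right) 2 D = - 19 \cdot 2 D = - 38 D$)
$\frac{1}{v{\left(-833 \right)} - 825665} = \frac{1}{\left(-38\right) \left(-833\right) - 825665} = \frac{1}{31654 - 825665} = \frac{1}{-794011} = - \frac{1}{794011}$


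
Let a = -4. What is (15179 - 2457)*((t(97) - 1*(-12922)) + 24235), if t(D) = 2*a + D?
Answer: 473843612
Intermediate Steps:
t(D) = -8 + D (t(D) = 2*(-4) + D = -8 + D)
(15179 - 2457)*((t(97) - 1*(-12922)) + 24235) = (15179 - 2457)*(((-8 + 97) - 1*(-12922)) + 24235) = 12722*((89 + 12922) + 24235) = 12722*(13011 + 24235) = 12722*37246 = 473843612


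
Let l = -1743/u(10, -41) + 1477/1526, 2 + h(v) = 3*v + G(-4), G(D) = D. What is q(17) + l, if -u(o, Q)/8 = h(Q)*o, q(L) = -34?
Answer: -12449049/374960 ≈ -33.201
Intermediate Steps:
h(v) = -6 + 3*v (h(v) = -2 + (3*v - 4) = -2 + (-4 + 3*v) = -6 + 3*v)
u(o, Q) = -8*o*(-6 + 3*Q) (u(o, Q) = -8*(-6 + 3*Q)*o = -8*o*(-6 + 3*Q))
l = 299591/374960 (l = -1743*1/(240*(2 - 1*(-41))) + 1477/1526 = -1743*1/(240*(2 + 41)) + 1477*(1/1526) = -1743/(24*10*43) + 211/218 = -1743/10320 + 211/218 = -1743*1/10320 + 211/218 = -581/3440 + 211/218 = 299591/374960 ≈ 0.79899)
q(17) + l = -34 + 299591/374960 = -12449049/374960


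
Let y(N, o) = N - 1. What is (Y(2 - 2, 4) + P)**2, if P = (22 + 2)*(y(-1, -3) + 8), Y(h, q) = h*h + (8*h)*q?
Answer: 20736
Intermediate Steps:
y(N, o) = -1 + N
Y(h, q) = h**2 + 8*h*q
P = 144 (P = (22 + 2)*((-1 - 1) + 8) = 24*(-2 + 8) = 24*6 = 144)
(Y(2 - 2, 4) + P)**2 = ((2 - 2)*((2 - 2) + 8*4) + 144)**2 = (0*(0 + 32) + 144)**2 = (0*32 + 144)**2 = (0 + 144)**2 = 144**2 = 20736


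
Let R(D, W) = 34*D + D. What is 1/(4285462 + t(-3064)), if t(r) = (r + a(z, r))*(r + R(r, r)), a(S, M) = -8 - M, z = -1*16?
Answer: 1/5167894 ≈ 1.9350e-7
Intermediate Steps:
z = -16
R(D, W) = 35*D
t(r) = -288*r (t(r) = (r + (-8 - r))*(r + 35*r) = -288*r)
1/(4285462 + t(-3064)) = 1/(4285462 - 288*(-3064)) = 1/(4285462 + 882432) = 1/5167894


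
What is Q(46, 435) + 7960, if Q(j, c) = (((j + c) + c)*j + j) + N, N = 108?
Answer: 50250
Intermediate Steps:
Q(j, c) = 108 + j + j*(j + 2*c) (Q(j, c) = (((j + c) + c)*j + j) + 108 = (((c + j) + c)*j + j) + 108 = ((j + 2*c)*j + j) + 108 = (j*(j + 2*c) + j) + 108 = (j + j*(j + 2*c)) + 108 = 108 + j + j*(j + 2*c))
Q(46, 435) + 7960 = (108 + 46 + 46**2 + 2*435*46) + 7960 = (108 + 46 + 2116 + 40020) + 7960 = 42290 + 7960 = 50250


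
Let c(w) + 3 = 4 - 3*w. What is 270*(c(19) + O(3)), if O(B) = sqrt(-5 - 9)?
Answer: -15120 + 270*I*sqrt(14) ≈ -15120.0 + 1010.2*I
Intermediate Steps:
O(B) = I*sqrt(14) (O(B) = sqrt(-14) = I*sqrt(14))
c(w) = 1 - 3*w (c(w) = -3 + (4 - 3*w) = 1 - 3*w)
270*(c(19) + O(3)) = 270*((1 - 3*19) + I*sqrt(14)) = 270*((1 - 57) + I*sqrt(14)) = 270*(-56 + I*sqrt(14)) = -15120 + 270*I*sqrt(14)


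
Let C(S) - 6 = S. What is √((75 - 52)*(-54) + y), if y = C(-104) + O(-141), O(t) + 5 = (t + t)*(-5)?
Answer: √65 ≈ 8.0623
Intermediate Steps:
O(t) = -5 - 10*t (O(t) = -5 + (t + t)*(-5) = -5 + (2*t)*(-5) = -5 - 10*t)
C(S) = 6 + S
y = 1307 (y = (6 - 104) + (-5 - 10*(-141)) = -98 + (-5 + 1410) = -98 + 1405 = 1307)
√((75 - 52)*(-54) + y) = √((75 - 52)*(-54) + 1307) = √(23*(-54) + 1307) = √(-1242 + 1307) = √65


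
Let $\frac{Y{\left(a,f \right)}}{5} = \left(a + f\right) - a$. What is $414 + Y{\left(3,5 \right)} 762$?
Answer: $19464$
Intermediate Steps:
$Y{\left(a,f \right)} = 5 f$ ($Y{\left(a,f \right)} = 5 \left(\left(a + f\right) - a\right) = 5 f$)
$414 + Y{\left(3,5 \right)} 762 = 414 + 5 \cdot 5 \cdot 762 = 414 + 25 \cdot 762 = 414 + 19050 = 19464$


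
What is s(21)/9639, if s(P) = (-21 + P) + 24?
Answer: 8/3213 ≈ 0.0024899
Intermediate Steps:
s(P) = 3 + P
s(21)/9639 = (3 + 21)/9639 = 24*(1/9639) = 8/3213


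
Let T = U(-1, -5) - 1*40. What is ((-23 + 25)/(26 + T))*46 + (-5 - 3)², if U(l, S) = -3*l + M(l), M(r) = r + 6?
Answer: 146/3 ≈ 48.667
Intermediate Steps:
M(r) = 6 + r
U(l, S) = 6 - 2*l (U(l, S) = -3*l + (6 + l) = 6 - 2*l)
T = -32 (T = (6 - 2*(-1)) - 1*40 = (6 + 2) - 40 = 8 - 40 = -32)
((-23 + 25)/(26 + T))*46 + (-5 - 3)² = ((-23 + 25)/(26 - 32))*46 + (-5 - 3)² = (2/(-6))*46 + (-8)² = (2*(-⅙))*46 + 64 = -⅓*46 + 64 = -46/3 + 64 = 146/3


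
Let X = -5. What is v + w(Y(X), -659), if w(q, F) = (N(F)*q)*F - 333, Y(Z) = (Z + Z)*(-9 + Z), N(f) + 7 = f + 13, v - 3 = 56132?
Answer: 60301582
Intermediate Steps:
v = 56135 (v = 3 + 56132 = 56135)
N(f) = 6 + f (N(f) = -7 + (f + 13) = -7 + (13 + f) = 6 + f)
Y(Z) = 2*Z*(-9 + Z) (Y(Z) = (2*Z)*(-9 + Z) = 2*Z*(-9 + Z))
w(q, F) = -333 + F*q*(6 + F) (w(q, F) = ((6 + F)*q)*F - 333 = (q*(6 + F))*F - 333 = F*q*(6 + F) - 333 = -333 + F*q*(6 + F))
v + w(Y(X), -659) = 56135 + (-333 - 659*2*(-5)*(-9 - 5)*(6 - 659)) = 56135 + (-333 - 659*2*(-5)*(-14)*(-653)) = 56135 + (-333 - 659*140*(-653)) = 56135 + (-333 + 60245780) = 56135 + 60245447 = 60301582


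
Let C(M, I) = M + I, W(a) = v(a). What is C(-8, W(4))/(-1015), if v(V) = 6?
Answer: 2/1015 ≈ 0.0019704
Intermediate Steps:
W(a) = 6
C(M, I) = I + M
C(-8, W(4))/(-1015) = (6 - 8)/(-1015) = -2*(-1/1015) = 2/1015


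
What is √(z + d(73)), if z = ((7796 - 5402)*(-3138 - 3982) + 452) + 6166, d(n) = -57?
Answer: 3*I*√1893191 ≈ 4127.8*I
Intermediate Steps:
z = -17038662 (z = (2394*(-7120) + 452) + 6166 = (-17045280 + 452) + 6166 = -17044828 + 6166 = -17038662)
√(z + d(73)) = √(-17038662 - 57) = √(-17038719) = 3*I*√1893191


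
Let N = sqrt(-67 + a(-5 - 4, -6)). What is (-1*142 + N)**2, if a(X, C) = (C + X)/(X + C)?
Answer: (142 - I*sqrt(66))**2 ≈ 20098.0 - 2307.2*I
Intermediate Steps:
a(X, C) = 1 (a(X, C) = (C + X)/(C + X) = 1)
N = I*sqrt(66) (N = sqrt(-67 + 1) = sqrt(-66) = I*sqrt(66) ≈ 8.124*I)
(-1*142 + N)**2 = (-1*142 + I*sqrt(66))**2 = (-142 + I*sqrt(66))**2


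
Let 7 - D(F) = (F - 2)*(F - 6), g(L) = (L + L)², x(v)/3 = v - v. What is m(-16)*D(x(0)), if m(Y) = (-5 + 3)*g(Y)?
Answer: 10240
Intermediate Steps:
x(v) = 0 (x(v) = 3*(v - v) = 3*0 = 0)
g(L) = 4*L² (g(L) = (2*L)² = 4*L²)
D(F) = 7 - (-6 + F)*(-2 + F) (D(F) = 7 - (F - 2)*(F - 6) = 7 - (-2 + F)*(-6 + F) = 7 - (-6 + F)*(-2 + F))
m(Y) = -8*Y² (m(Y) = (-5 + 3)*(4*Y²) = -8*Y²)
m(-16)*D(x(0)) = (-8*(-16)²)*(-5 - 1*0² + 8*0) = (-8*256)*(-5 - 1*0 + 0) = -2048*(-5 + 0 + 0) = -2048*(-5) = 10240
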